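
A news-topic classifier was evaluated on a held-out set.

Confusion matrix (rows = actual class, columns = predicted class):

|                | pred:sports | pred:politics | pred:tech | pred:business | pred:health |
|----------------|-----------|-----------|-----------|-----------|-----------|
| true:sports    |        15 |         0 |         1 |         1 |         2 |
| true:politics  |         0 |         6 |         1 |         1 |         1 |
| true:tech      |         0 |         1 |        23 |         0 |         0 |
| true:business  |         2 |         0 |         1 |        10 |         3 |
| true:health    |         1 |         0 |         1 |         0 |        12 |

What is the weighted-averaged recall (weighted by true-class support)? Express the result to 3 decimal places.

Per-class recall (TP/(TP+FN)):
  sports: TP=15, FN=0+1+1+2=4 → 15/19 = 0.7895
  politics: TP=6, FN=0+1+1+1=3 → 6/9 = 0.6667
  tech: TP=23, FN=0+1+0+0=1 → 23/24 = 0.9583
  business: TP=10, FN=2+0+1+3=6 → 10/16 = 0.6250
  health: TP=12, FN=1+0+1+0=2 → 12/14 = 0.8571
Weighted-recall = Σ (supportᵢ/N)·recallᵢ with N=82: (19/82)·0.7895 + (9/82)·0.6667 + (24/82)·0.9583 + (16/82)·0.6250 + (14/82)·0.8571 = 0.805

0.805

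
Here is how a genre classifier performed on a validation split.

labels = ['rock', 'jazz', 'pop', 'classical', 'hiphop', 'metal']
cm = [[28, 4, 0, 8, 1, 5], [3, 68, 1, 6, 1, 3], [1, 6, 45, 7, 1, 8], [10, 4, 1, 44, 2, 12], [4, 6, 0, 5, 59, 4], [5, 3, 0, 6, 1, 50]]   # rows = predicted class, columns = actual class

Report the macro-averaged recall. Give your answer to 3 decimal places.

0.725

Per-class recall (TP/(TP+FN)):
  rock: TP=28, FN=3+1+10+4+5=23 → 28/51 = 0.5490
  jazz: TP=68, FN=4+6+4+6+3=23 → 68/91 = 0.7473
  pop: TP=45, FN=0+1+1+0+0=2 → 45/47 = 0.9574
  classical: TP=44, FN=8+6+7+5+6=32 → 44/76 = 0.5789
  hiphop: TP=59, FN=1+1+1+2+1=6 → 59/65 = 0.9077
  metal: TP=50, FN=5+3+8+12+4=32 → 50/82 = 0.6098
Macro-recall = mean = (0.5490 + 0.7473 + 0.9574 + 0.5789 + 0.9077 + 0.6098) / 6 = 0.725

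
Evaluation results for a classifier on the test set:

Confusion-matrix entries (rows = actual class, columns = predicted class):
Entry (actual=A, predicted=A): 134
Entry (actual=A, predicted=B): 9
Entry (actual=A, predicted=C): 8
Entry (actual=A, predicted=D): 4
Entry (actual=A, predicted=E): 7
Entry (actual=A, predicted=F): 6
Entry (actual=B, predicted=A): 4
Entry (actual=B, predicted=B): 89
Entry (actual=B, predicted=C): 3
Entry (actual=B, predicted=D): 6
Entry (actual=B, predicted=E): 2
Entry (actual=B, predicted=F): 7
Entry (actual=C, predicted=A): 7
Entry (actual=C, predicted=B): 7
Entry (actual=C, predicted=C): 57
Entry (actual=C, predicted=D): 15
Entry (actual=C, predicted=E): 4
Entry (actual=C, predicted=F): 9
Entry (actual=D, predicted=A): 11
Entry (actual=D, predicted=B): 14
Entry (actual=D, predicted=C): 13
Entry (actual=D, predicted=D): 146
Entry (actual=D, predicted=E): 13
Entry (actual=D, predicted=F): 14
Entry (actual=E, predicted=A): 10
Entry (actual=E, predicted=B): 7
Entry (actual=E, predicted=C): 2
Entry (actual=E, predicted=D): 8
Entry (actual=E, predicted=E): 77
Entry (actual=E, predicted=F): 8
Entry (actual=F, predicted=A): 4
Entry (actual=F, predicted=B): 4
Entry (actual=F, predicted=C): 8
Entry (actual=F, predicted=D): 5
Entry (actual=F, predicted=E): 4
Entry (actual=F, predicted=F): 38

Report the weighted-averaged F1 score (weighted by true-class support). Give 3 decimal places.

0.710

Per-class F1 score (2·TP/(2·TP+FP+FN)):
  A: TP=134, FP=4+7+11+10+4=36, FN=9+8+4+7+6=34 → 268/338 = 0.7929
  B: TP=89, FP=9+7+14+7+4=41, FN=4+3+6+2+7=22 → 178/241 = 0.7386
  C: TP=57, FP=8+3+13+2+8=34, FN=7+7+15+4+9=42 → 114/190 = 0.6000
  D: TP=146, FP=4+6+15+8+5=38, FN=11+14+13+13+14=65 → 292/395 = 0.7392
  E: TP=77, FP=7+2+4+13+4=30, FN=10+7+2+8+8=35 → 154/219 = 0.7032
  F: TP=38, FP=6+7+9+14+8=44, FN=4+4+8+5+4=25 → 76/145 = 0.5241
Weighted-F1 score = Σ (supportᵢ/N)·F1 scoreᵢ with N=764: (168/764)·0.7929 + (111/764)·0.7386 + (99/764)·0.6000 + (211/764)·0.7392 + (112/764)·0.7032 + (63/764)·0.5241 = 0.710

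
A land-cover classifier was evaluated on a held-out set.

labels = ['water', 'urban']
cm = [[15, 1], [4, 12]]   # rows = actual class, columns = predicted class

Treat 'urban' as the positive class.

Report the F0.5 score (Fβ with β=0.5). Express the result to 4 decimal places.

0.8824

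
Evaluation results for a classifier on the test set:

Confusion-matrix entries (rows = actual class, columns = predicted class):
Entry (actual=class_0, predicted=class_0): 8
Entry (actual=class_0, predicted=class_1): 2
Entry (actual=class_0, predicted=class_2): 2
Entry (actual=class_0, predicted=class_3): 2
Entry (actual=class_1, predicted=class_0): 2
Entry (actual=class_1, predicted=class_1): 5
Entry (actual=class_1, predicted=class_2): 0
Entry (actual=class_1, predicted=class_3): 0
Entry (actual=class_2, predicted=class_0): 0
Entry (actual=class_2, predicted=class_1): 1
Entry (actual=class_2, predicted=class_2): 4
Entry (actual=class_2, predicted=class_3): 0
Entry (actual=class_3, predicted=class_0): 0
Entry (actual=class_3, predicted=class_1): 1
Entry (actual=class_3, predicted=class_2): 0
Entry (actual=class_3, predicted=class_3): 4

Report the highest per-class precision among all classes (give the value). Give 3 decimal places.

0.800

Per-class precision (TP/(TP+FP)):
  class_0: TP=8, FP=2+0+0=2 → 8/10 = 0.8000
  class_1: TP=5, FP=2+1+1=4 → 5/9 = 0.5556
  class_2: TP=4, FP=2+0+0=2 → 4/6 = 0.6667
  class_3: TP=4, FP=2+0+0=2 → 4/6 = 0.6667
Highest is class 'class_0' with precision = 0.800.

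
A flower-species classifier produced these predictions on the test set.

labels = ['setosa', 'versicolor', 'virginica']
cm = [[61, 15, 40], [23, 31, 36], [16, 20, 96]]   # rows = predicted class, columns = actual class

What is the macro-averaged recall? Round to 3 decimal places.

0.546

Per-class recall (TP/(TP+FN)):
  setosa: TP=61, FN=23+16=39 → 61/100 = 0.6100
  versicolor: TP=31, FN=15+20=35 → 31/66 = 0.4697
  virginica: TP=96, FN=40+36=76 → 96/172 = 0.5581
Macro-recall = mean = (0.6100 + 0.4697 + 0.5581) / 3 = 0.546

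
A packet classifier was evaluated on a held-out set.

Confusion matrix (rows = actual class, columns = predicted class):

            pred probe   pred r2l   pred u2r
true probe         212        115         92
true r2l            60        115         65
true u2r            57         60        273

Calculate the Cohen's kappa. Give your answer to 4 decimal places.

0.3506

Observed agreement pₒ = trace/N = 600/1049 = 0.57197
Expected agreement pₑ = Σ (rowᵢ·colᵢ)/N² = (419·329 + 240·290 + 390·430)/1049² = 0.34092
κ = (pₒ − pₑ)/(1 − pₑ) = (0.57197 − 0.34092)/(1 − 0.34092) = 0.3506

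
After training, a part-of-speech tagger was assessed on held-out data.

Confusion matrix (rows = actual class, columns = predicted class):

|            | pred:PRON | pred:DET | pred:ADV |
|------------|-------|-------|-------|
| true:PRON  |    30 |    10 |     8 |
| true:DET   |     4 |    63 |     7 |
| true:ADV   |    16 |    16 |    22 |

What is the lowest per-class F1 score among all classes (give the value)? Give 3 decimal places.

Per-class F1 score (2·TP/(2·TP+FP+FN)):
  PRON: TP=30, FP=4+16=20, FN=10+8=18 → 60/98 = 0.6122
  DET: TP=63, FP=10+16=26, FN=4+7=11 → 126/163 = 0.7730
  ADV: TP=22, FP=8+7=15, FN=16+16=32 → 44/91 = 0.4835
Lowest is class 'ADV' with F1 score = 0.484.

0.484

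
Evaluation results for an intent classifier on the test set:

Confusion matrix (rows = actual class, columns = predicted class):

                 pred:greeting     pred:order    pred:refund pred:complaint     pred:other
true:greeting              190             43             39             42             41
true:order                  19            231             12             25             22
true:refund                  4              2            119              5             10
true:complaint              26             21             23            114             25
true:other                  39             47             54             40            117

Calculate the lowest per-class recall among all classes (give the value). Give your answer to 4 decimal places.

0.3939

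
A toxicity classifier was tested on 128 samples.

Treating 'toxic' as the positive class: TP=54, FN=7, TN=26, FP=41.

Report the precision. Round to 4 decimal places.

0.5684

Precision = TP/(TP+FP) = 54/(54+41) = 54/95 = 0.5684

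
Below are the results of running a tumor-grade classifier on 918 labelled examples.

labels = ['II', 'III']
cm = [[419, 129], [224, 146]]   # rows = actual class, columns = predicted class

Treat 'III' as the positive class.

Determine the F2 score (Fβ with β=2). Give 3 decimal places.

Fβ = (1+β²)·TP / ((1+β²)·TP + β²·FN + FP), with β²=4
= 5·146 / (5·146 + 4·224 + 129) = 0.416

0.416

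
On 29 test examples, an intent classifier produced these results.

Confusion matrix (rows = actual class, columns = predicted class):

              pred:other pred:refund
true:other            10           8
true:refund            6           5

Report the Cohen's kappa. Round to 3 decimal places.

0.010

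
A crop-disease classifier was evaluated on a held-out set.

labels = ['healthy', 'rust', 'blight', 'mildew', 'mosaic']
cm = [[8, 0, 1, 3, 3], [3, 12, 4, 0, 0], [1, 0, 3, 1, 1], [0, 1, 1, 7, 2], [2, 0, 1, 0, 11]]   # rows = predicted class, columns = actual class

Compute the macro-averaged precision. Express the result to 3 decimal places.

Per-class precision (TP/(TP+FP)):
  healthy: TP=8, FP=0+1+3+3=7 → 8/15 = 0.5333
  rust: TP=12, FP=3+4+0+0=7 → 12/19 = 0.6316
  blight: TP=3, FP=1+0+1+1=3 → 3/6 = 0.5000
  mildew: TP=7, FP=0+1+1+2=4 → 7/11 = 0.6364
  mosaic: TP=11, FP=2+0+1+0=3 → 11/14 = 0.7857
Macro-precision = mean = (0.5333 + 0.6316 + 0.5000 + 0.6364 + 0.7857) / 5 = 0.617

0.617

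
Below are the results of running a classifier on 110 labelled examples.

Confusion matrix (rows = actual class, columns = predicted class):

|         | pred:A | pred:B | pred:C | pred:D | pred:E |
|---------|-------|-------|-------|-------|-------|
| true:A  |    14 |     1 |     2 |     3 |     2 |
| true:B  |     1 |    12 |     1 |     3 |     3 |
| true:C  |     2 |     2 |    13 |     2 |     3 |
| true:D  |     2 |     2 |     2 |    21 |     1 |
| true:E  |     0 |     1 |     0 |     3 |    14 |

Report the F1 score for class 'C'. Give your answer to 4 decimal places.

F1 score = 2·TP/(2·TP+FP+FN).
C: TP=13, FP=2+1+2+0=5, FN=2+2+2+3=9 → 26/40 = 0.65000

0.6500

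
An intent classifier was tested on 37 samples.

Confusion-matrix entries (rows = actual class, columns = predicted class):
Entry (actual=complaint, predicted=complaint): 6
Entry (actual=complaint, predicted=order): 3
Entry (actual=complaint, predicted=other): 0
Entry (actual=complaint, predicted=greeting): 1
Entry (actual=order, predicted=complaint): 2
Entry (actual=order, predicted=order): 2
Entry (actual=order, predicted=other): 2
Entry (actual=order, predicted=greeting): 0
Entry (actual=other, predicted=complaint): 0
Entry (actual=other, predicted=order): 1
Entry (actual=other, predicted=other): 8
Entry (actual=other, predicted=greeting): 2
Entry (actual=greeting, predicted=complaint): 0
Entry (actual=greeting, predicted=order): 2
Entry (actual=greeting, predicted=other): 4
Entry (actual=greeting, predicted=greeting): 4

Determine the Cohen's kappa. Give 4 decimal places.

0.3815

Observed agreement pₒ = trace/N = 20/37 = 0.54054
Expected agreement pₑ = Σ (rowᵢ·colᵢ)/N² = (10·8 + 6·8 + 11·14 + 10·7)/37² = 0.25712
κ = (pₒ − pₑ)/(1 − pₑ) = (0.54054 − 0.25712)/(1 − 0.25712) = 0.3815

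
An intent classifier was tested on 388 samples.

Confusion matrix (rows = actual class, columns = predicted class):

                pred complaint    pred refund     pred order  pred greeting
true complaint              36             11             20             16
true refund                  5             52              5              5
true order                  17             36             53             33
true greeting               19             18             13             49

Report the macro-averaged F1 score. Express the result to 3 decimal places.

Per-class F1 score (2·TP/(2·TP+FP+FN)):
  complaint: TP=36, FP=5+17+19=41, FN=11+20+16=47 → 72/160 = 0.4500
  refund: TP=52, FP=11+36+18=65, FN=5+5+5=15 → 104/184 = 0.5652
  order: TP=53, FP=20+5+13=38, FN=17+36+33=86 → 106/230 = 0.4609
  greeting: TP=49, FP=16+5+33=54, FN=19+18+13=50 → 98/202 = 0.4851
Macro-F1 score = mean = (0.4500 + 0.5652 + 0.4609 + 0.4851) / 4 = 0.490

0.490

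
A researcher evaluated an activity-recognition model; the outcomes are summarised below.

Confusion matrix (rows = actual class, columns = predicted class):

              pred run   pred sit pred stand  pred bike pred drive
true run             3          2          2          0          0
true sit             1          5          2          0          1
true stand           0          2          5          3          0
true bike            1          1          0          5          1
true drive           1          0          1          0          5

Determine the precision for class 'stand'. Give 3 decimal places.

0.500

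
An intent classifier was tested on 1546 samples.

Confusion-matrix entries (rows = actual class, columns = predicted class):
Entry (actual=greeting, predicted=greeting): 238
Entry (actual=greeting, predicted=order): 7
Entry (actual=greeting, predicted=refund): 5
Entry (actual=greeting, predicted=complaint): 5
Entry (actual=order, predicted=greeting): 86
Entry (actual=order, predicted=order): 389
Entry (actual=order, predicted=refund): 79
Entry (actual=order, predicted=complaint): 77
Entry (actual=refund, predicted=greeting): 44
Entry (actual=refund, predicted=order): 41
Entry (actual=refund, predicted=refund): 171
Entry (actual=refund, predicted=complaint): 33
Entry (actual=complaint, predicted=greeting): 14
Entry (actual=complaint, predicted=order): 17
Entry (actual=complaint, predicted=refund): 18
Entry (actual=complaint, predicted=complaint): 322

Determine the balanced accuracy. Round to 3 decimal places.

0.752

Balanced accuracy = mean of per-class recall.
  greeting: recall = 238/255 = 0.9333
  order: recall = 389/631 = 0.6165
  refund: recall = 171/289 = 0.5917
  complaint: recall = 322/371 = 0.8679
Mean = (0.9333 + 0.6165 + 0.5917 + 0.8679) / 4 = 0.752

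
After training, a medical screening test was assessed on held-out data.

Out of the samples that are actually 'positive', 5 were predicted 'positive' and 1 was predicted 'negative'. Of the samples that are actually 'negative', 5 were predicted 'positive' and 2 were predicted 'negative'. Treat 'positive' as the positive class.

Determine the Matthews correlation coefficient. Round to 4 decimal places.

0.1409

MCC = (TP·TN − FP·FN) / √((TP+FP)(TP+FN)(TN+FP)(TN+FN))
Numerator = 5·2 − 5·1 = 5
Denominator = √(10·6·7·3) = √1260 = 35.4965
MCC = 5 / 35.4965 = 0.1409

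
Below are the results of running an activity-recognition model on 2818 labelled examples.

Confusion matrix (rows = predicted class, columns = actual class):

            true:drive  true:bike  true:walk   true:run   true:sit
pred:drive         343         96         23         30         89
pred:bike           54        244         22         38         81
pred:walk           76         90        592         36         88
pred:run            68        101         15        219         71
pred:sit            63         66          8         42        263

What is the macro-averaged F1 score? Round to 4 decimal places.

Per-class F1 score (2·TP/(2·TP+FP+FN)):
  drive: TP=343, FP=96+23+30+89=238, FN=54+76+68+63=261 → 686/1185 = 0.57890
  bike: TP=244, FP=54+22+38+81=195, FN=96+90+101+66=353 → 488/1036 = 0.47104
  walk: TP=592, FP=76+90+36+88=290, FN=23+22+15+8=68 → 1184/1542 = 0.76783
  run: TP=219, FP=68+101+15+71=255, FN=30+38+36+42=146 → 438/839 = 0.52205
  sit: TP=263, FP=63+66+8+42=179, FN=89+81+88+71=329 → 526/1034 = 0.50870
Macro-F1 score = mean = (0.57890 + 0.47104 + 0.76783 + 0.52205 + 0.50870) / 5 = 0.5697

0.5697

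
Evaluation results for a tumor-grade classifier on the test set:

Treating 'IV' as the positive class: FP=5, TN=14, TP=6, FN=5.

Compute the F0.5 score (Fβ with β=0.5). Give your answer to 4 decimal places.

0.5455

Fβ = (1+β²)·TP / ((1+β²)·TP + β²·FN + FP), with β²=1/4
= 1.25·6 / (1.25·6 + 0.25·5 + 5) = 0.5455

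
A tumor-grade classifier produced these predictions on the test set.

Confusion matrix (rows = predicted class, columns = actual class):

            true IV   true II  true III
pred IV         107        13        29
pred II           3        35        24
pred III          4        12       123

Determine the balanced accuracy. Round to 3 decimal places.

0.740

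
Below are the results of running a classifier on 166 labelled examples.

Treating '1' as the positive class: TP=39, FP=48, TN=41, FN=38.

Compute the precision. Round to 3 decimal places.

Precision = TP/(TP+FP) = 39/(39+48) = 39/87 = 0.448

0.448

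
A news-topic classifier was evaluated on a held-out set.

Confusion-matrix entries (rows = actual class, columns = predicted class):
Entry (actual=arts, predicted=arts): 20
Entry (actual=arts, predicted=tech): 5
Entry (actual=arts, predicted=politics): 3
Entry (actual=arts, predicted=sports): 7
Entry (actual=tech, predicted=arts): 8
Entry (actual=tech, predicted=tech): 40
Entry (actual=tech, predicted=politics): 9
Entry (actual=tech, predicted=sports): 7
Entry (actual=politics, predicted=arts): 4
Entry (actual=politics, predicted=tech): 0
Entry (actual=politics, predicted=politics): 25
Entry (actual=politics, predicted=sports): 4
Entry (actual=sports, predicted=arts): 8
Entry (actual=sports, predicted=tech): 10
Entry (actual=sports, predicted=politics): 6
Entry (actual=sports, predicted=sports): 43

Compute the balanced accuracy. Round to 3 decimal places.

0.649

Balanced accuracy = mean of per-class recall.
  arts: recall = 20/35 = 0.5714
  tech: recall = 40/64 = 0.6250
  politics: recall = 25/33 = 0.7576
  sports: recall = 43/67 = 0.6418
Mean = (0.5714 + 0.6250 + 0.7576 + 0.6418) / 4 = 0.649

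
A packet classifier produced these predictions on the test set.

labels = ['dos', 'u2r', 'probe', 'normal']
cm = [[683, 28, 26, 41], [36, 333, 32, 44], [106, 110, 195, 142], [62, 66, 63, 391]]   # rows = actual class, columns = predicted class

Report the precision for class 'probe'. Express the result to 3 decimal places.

0.617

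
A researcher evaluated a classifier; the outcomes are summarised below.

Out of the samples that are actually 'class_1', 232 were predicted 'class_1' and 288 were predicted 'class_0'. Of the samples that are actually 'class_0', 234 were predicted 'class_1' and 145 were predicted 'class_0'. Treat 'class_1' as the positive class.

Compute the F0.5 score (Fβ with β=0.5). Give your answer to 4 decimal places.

0.4866

Fβ = (1+β²)·TP / ((1+β²)·TP + β²·FN + FP), with β²=1/4
= 1.25·232 / (1.25·232 + 0.25·288 + 234) = 0.4866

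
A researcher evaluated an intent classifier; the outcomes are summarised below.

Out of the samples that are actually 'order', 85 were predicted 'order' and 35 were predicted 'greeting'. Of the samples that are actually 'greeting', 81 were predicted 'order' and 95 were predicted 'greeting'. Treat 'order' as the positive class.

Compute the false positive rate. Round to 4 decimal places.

FPR = FP/(FP+TN) = 81/(81+95) = 0.4602

0.4602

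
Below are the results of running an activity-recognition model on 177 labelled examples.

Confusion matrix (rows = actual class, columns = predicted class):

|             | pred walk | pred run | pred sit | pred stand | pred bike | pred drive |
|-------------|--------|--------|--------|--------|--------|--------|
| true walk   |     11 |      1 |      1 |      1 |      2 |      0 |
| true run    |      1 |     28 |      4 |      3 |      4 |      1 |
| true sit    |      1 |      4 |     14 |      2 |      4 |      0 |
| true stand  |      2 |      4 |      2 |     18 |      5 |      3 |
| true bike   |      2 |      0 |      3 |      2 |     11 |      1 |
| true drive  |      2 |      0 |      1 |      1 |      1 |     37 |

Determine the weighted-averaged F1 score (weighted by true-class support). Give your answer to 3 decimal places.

0.676

Per-class F1 score (2·TP/(2·TP+FP+FN)):
  walk: TP=11, FP=1+1+2+2+2=8, FN=1+1+1+2+0=5 → 22/35 = 0.6286
  run: TP=28, FP=1+4+4+0+0=9, FN=1+4+3+4+1=13 → 56/78 = 0.7179
  sit: TP=14, FP=1+4+2+3+1=11, FN=1+4+2+4+0=11 → 28/50 = 0.5600
  stand: TP=18, FP=1+3+2+2+1=9, FN=2+4+2+5+3=16 → 36/61 = 0.5902
  bike: TP=11, FP=2+4+4+5+1=16, FN=2+0+3+2+1=8 → 22/46 = 0.4783
  drive: TP=37, FP=0+1+0+3+1=5, FN=2+0+1+1+1=5 → 74/84 = 0.8810
Weighted-F1 score = Σ (supportᵢ/N)·F1 scoreᵢ with N=177: (16/177)·0.6286 + (41/177)·0.7179 + (25/177)·0.5600 + (34/177)·0.5902 + (19/177)·0.4783 + (42/177)·0.8810 = 0.676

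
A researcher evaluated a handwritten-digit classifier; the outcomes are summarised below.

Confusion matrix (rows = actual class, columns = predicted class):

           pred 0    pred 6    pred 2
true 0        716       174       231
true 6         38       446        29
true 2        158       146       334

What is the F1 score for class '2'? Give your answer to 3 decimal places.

One-vs-rest for '2': TP = diagonal; FP = other classes predicted '2'; FN = '2' predicted as other.
F1 score = 2·TP/(2·TP+FP+FN).
2: TP=334, FP=231+29=260, FN=158+146=304 → 668/1232 = 0.5422

0.542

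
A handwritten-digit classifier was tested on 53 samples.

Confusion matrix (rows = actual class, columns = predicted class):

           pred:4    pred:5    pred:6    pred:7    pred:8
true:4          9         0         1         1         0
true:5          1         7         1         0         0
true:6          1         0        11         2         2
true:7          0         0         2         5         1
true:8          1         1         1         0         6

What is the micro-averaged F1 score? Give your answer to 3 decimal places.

Micro-averaging pools counts across classes: ΣTP=38, ΣFP=15, ΣFN=15.
Micro-F1 score = 2·TP/(2·TP+FP+FN) on pooled counts = 0.717 (equals overall accuracy in single-label multiclass).

0.717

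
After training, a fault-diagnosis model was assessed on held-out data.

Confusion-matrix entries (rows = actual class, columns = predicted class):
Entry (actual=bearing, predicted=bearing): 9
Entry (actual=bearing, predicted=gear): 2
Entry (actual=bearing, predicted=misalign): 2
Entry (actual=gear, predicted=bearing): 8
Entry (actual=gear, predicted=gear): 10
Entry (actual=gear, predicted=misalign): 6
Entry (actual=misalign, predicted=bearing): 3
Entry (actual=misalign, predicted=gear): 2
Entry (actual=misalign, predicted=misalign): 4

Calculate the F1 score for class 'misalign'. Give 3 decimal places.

0.381

Treat 'misalign' as positive and all other classes as negative.
F1 score = 2·TP/(2·TP+FP+FN).
misalign: TP=4, FP=2+6=8, FN=3+2=5 → 8/21 = 0.3810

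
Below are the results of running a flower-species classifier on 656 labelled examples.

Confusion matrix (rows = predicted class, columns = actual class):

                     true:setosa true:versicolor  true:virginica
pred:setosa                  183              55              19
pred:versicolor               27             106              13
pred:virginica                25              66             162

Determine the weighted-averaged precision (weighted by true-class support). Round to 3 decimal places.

0.696

Per-class precision (TP/(TP+FP)):
  setosa: TP=183, FP=55+19=74 → 183/257 = 0.7121
  versicolor: TP=106, FP=27+13=40 → 106/146 = 0.7260
  virginica: TP=162, FP=25+66=91 → 162/253 = 0.6403
Weighted-precision = Σ (supportᵢ/N)·precisionᵢ with N=656: (235/656)·0.7121 + (227/656)·0.7260 + (194/656)·0.6403 = 0.696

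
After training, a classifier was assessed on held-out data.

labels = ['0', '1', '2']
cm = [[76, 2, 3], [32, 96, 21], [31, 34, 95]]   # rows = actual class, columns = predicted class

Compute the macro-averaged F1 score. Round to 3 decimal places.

0.685

Per-class F1 score (2·TP/(2·TP+FP+FN)):
  0: TP=76, FP=32+31=63, FN=2+3=5 → 152/220 = 0.6909
  1: TP=96, FP=2+34=36, FN=32+21=53 → 192/281 = 0.6833
  2: TP=95, FP=3+21=24, FN=31+34=65 → 190/279 = 0.6810
Macro-F1 score = mean = (0.6909 + 0.6833 + 0.6810) / 3 = 0.685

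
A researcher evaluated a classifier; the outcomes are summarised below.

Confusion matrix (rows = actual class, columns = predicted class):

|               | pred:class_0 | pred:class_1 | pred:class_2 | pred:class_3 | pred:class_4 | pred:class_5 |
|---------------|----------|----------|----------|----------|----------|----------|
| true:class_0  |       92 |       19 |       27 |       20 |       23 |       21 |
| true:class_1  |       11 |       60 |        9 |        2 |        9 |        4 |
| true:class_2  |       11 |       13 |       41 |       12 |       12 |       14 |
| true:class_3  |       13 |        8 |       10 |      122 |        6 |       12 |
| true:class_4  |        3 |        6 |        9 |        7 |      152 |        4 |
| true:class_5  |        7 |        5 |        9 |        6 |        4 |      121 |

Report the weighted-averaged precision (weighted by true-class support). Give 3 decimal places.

Per-class precision (TP/(TP+FP)):
  class_0: TP=92, FP=11+11+13+3+7=45 → 92/137 = 0.6715
  class_1: TP=60, FP=19+13+8+6+5=51 → 60/111 = 0.5405
  class_2: TP=41, FP=27+9+10+9+9=64 → 41/105 = 0.3905
  class_3: TP=122, FP=20+2+12+7+6=47 → 122/169 = 0.7219
  class_4: TP=152, FP=23+9+12+6+4=54 → 152/206 = 0.7379
  class_5: TP=121, FP=21+4+14+12+4=55 → 121/176 = 0.6875
Weighted-precision = Σ (supportᵢ/N)·precisionᵢ with N=904: (202/904)·0.6715 + (95/904)·0.5405 + (103/904)·0.3905 + (171/904)·0.7219 + (181/904)·0.7379 + (152/904)·0.6875 = 0.651

0.651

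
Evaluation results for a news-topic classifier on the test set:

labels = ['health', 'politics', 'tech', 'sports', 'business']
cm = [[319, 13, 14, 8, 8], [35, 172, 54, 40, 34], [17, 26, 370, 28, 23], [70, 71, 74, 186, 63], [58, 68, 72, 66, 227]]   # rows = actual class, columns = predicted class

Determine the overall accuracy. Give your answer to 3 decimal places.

0.602

Accuracy = trace / total = (319+172+370+186+227=1274) / 2116 = 1274/2116 = 0.602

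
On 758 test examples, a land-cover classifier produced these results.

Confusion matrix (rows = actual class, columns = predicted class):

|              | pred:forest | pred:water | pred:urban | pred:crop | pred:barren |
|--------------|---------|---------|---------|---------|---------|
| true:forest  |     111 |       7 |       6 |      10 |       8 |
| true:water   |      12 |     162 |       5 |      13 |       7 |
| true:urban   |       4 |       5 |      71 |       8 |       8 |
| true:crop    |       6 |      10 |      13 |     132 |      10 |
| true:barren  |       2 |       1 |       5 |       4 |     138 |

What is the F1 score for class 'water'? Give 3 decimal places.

Treat 'water' as positive and all other classes as negative.
F1 score = 2·TP/(2·TP+FP+FN).
water: TP=162, FP=7+5+10+1=23, FN=12+5+13+7=37 → 324/384 = 0.8438

0.844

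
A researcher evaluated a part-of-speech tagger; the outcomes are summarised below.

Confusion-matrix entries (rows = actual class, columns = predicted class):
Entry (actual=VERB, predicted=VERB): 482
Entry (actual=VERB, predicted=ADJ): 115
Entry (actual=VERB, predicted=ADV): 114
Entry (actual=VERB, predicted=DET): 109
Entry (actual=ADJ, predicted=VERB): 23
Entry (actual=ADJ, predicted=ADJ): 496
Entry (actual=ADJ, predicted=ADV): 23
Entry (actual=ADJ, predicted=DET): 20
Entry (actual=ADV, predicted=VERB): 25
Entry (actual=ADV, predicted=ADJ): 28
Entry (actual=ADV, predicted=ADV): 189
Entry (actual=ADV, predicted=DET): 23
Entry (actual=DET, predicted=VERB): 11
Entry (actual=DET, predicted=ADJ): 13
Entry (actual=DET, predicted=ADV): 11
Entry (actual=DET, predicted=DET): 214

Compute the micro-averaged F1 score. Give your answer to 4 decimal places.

0.7284

Micro-averaging pools counts across classes: ΣTP=1381, ΣFP=515, ΣFN=515.
Micro-F1 score = 2·TP/(2·TP+FP+FN) on pooled counts = 0.7284 (equals overall accuracy in single-label multiclass).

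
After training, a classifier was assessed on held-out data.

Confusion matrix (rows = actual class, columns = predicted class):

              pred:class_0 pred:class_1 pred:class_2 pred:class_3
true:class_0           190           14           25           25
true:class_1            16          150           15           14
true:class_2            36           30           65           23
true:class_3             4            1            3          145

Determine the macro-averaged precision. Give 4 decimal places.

0.7110

Per-class precision (TP/(TP+FP)):
  class_0: TP=190, FP=16+36+4=56 → 190/246 = 0.77236
  class_1: TP=150, FP=14+30+1=45 → 150/195 = 0.76923
  class_2: TP=65, FP=25+15+3=43 → 65/108 = 0.60185
  class_3: TP=145, FP=25+14+23=62 → 145/207 = 0.70048
Macro-precision = mean = (0.77236 + 0.76923 + 0.60185 + 0.70048) / 4 = 0.7110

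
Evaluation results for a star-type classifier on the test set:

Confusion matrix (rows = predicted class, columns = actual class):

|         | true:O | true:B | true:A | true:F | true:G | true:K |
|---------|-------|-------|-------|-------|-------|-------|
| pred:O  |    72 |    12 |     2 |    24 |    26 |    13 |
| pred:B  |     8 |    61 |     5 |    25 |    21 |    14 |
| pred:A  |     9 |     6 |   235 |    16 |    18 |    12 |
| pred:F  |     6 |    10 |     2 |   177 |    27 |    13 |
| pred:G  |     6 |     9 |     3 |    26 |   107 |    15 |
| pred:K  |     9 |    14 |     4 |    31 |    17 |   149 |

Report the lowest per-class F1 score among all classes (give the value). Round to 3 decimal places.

Per-class F1 score (2·TP/(2·TP+FP+FN)):
  O: TP=72, FP=12+2+24+26+13=77, FN=8+9+6+6+9=38 → 144/259 = 0.5560
  B: TP=61, FP=8+5+25+21+14=73, FN=12+6+10+9+14=51 → 122/246 = 0.4959
  A: TP=235, FP=9+6+16+18+12=61, FN=2+5+2+3+4=16 → 470/547 = 0.8592
  F: TP=177, FP=6+10+2+27+13=58, FN=24+25+16+26+31=122 → 354/534 = 0.6629
  G: TP=107, FP=6+9+3+26+15=59, FN=26+21+18+27+17=109 → 214/382 = 0.5602
  K: TP=149, FP=9+14+4+31+17=75, FN=13+14+12+13+15=67 → 298/440 = 0.6773
Lowest is class 'B' with F1 score = 0.496.

0.496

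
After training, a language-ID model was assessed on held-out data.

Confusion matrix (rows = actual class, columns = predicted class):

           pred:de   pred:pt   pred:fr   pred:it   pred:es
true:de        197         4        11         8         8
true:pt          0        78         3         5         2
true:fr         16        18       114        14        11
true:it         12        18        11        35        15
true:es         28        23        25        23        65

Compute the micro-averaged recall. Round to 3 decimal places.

Micro-averaging pools counts across classes: ΣTP=489, ΣFP=255, ΣFN=255.
Micro-recall = TP/(TP+FN) on pooled counts = 0.657 (equals overall accuracy in single-label multiclass).

0.657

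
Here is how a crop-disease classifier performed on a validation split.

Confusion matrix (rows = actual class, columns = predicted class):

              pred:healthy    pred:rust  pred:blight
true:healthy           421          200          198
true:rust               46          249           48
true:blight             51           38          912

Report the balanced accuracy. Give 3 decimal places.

Balanced accuracy = mean of per-class recall.
  healthy: recall = 421/819 = 0.5140
  rust: recall = 249/343 = 0.7259
  blight: recall = 912/1001 = 0.9111
Mean = (0.5140 + 0.7259 + 0.9111) / 3 = 0.717

0.717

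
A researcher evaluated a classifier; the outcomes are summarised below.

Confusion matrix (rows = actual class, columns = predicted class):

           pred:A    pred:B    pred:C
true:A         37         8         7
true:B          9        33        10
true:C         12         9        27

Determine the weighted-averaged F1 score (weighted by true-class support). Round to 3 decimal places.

Per-class F1 score (2·TP/(2·TP+FP+FN)):
  A: TP=37, FP=9+12=21, FN=8+7=15 → 74/110 = 0.6727
  B: TP=33, FP=8+9=17, FN=9+10=19 → 66/102 = 0.6471
  C: TP=27, FP=7+10=17, FN=12+9=21 → 54/92 = 0.5870
Weighted-F1 score = Σ (supportᵢ/N)·F1 scoreᵢ with N=152: (52/152)·0.6727 + (52/152)·0.6471 + (48/152)·0.5870 = 0.637

0.637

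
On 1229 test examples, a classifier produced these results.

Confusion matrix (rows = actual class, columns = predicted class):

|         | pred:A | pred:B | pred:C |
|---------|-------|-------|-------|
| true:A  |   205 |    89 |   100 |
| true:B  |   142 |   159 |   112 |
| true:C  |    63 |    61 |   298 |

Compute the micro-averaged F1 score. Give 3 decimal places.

0.539

Micro-averaging pools counts across classes: ΣTP=662, ΣFP=567, ΣFN=567.
Micro-F1 score = 2·TP/(2·TP+FP+FN) on pooled counts = 0.539 (equals overall accuracy in single-label multiclass).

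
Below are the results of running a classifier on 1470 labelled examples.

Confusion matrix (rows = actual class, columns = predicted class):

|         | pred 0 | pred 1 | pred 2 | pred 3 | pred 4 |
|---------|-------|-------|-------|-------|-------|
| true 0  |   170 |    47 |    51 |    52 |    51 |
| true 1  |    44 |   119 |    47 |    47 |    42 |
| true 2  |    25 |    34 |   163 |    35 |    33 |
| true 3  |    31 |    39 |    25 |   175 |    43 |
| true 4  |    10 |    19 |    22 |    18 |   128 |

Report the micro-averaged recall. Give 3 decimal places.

Micro-averaging pools counts across classes: ΣTP=755, ΣFP=715, ΣFN=715.
Micro-recall = TP/(TP+FN) on pooled counts = 0.514 (equals overall accuracy in single-label multiclass).

0.514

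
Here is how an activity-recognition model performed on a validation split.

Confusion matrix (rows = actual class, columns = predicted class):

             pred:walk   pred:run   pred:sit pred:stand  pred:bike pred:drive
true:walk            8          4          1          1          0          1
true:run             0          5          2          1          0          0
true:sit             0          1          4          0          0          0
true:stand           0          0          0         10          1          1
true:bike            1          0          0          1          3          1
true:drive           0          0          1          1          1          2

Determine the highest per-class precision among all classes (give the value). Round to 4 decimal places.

Per-class precision (TP/(TP+FP)):
  walk: TP=8, FP=0+0+0+1+0=1 → 8/9 = 0.88889
  run: TP=5, FP=4+1+0+0+0=5 → 5/10 = 0.50000
  sit: TP=4, FP=1+2+0+0+1=4 → 4/8 = 0.50000
  stand: TP=10, FP=1+1+0+1+1=4 → 10/14 = 0.71429
  bike: TP=3, FP=0+0+0+1+1=2 → 3/5 = 0.60000
  drive: TP=2, FP=1+0+0+1+1=3 → 2/5 = 0.40000
Highest is class 'walk' with precision = 0.8889.

0.8889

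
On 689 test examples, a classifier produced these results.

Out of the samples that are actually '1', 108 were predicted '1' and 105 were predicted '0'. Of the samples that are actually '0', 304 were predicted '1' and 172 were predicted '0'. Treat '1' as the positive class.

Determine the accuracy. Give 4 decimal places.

Accuracy = (TP+TN)/N = (108+172)/689 = 0.4064

0.4064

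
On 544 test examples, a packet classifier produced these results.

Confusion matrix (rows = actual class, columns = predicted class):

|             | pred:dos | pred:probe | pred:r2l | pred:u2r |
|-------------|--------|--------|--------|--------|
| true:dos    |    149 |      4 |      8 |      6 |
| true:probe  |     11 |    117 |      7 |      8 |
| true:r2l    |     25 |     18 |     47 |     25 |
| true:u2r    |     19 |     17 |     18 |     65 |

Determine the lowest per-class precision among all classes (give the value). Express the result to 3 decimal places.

0.588

Per-class precision (TP/(TP+FP)):
  dos: TP=149, FP=11+25+19=55 → 149/204 = 0.7304
  probe: TP=117, FP=4+18+17=39 → 117/156 = 0.7500
  r2l: TP=47, FP=8+7+18=33 → 47/80 = 0.5875
  u2r: TP=65, FP=6+8+25=39 → 65/104 = 0.6250
Lowest is class 'r2l' with precision = 0.588.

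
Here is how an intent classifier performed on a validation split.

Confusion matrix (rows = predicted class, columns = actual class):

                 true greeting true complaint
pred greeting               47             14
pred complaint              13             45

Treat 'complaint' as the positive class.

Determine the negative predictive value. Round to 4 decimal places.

0.7705

NPV = TN/(TN+FN) = 47/(47+14) = 0.7705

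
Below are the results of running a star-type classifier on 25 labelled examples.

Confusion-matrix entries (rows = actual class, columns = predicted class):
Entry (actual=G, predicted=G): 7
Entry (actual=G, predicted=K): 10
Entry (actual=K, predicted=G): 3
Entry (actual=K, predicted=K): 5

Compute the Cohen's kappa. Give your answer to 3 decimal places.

Observed agreement pₒ = trace/N = 12/25 = 0.4800
Expected agreement pₑ = Σ (rowᵢ·colᵢ)/N² = (17·10 + 8·15)/25² = 0.4640
κ = (pₒ − pₑ)/(1 − pₑ) = (0.4800 − 0.4640)/(1 − 0.4640) = 0.030

0.030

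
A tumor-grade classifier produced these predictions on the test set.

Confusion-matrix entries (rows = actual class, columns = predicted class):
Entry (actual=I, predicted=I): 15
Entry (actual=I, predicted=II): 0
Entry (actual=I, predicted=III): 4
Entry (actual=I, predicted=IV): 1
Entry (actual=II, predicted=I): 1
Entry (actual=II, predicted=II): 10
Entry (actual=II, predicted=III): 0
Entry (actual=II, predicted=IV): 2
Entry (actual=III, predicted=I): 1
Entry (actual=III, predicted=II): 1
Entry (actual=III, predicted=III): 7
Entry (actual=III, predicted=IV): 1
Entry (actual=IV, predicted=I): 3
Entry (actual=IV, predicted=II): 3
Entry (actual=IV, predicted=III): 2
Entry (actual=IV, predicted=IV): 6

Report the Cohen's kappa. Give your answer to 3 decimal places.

Observed agreement pₒ = trace/N = 38/57 = 0.6667
Expected agreement pₑ = Σ (rowᵢ·colᵢ)/N² = (20·20 + 13·14 + 10·13 + 14·10)/57² = 0.2622
κ = (pₒ − pₑ)/(1 − pₑ) = (0.6667 − 0.2622)/(1 − 0.2622) = 0.548

0.548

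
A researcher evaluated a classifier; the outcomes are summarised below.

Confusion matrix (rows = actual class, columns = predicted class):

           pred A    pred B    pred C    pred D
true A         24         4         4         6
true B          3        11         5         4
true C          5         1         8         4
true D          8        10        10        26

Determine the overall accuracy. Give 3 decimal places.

0.519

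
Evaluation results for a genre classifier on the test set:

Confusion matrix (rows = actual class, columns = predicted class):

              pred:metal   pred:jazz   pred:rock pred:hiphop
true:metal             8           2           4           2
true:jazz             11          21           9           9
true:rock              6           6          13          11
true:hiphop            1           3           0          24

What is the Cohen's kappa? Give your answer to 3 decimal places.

Observed agreement pₒ = trace/N = 66/130 = 0.5077
Expected agreement pₑ = Σ (rowᵢ·colᵢ)/N² = (16·26 + 50·32 + 36·26 + 28·46)/130² = 0.2509
κ = (pₒ − pₑ)/(1 − pₑ) = (0.5077 − 0.2509)/(1 − 0.2509) = 0.343

0.343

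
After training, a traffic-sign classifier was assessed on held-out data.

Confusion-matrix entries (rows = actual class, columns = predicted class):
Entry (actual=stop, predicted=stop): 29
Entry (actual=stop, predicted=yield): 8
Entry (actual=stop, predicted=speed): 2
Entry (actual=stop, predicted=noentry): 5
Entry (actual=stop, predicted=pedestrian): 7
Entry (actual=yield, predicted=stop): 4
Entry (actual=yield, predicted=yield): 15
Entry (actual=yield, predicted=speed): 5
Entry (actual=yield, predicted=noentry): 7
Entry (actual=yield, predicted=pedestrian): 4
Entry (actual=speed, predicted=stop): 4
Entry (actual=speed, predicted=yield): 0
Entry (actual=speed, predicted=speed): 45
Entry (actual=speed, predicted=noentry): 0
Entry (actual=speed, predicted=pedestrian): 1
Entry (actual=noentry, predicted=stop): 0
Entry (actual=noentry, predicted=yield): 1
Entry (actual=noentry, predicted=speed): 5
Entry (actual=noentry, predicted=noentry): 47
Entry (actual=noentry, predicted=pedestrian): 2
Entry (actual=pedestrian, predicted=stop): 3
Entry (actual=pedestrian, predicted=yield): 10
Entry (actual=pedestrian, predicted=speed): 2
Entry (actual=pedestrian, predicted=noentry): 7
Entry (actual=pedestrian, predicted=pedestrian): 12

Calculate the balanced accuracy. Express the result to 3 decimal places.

0.621

Balanced accuracy = mean of per-class recall.
  stop: recall = 29/51 = 0.5686
  yield: recall = 15/35 = 0.4286
  speed: recall = 45/50 = 0.9000
  noentry: recall = 47/55 = 0.8545
  pedestrian: recall = 12/34 = 0.3529
Mean = (0.5686 + 0.4286 + 0.9000 + 0.8545 + 0.3529) / 5 = 0.621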